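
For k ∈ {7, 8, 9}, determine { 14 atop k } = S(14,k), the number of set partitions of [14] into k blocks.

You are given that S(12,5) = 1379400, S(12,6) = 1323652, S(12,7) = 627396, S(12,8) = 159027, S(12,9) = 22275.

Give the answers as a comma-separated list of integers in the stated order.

49329280, 20912320, 5135130

i=13: T(13,6)=1379400+6·1323652=9321312 | T(13,7)=1323652+7·627396=5715424 | T(13,8)=627396+8·159027=1899612 | T(13,9)=159027+9·22275=359502
i=14: T(14,7)=9321312+7·5715424=49329280 | T(14,8)=5715424+8·1899612=20912320 | T(14,9)=1899612+9·359502=5135130
Read S(14,7) = 49329280, S(14,8) = 20912320, S(14,9) = 5135130.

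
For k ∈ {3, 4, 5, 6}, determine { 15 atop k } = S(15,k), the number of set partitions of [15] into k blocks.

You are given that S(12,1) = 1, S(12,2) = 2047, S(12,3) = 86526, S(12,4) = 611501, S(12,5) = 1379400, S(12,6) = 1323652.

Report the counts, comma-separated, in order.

2375101, 42355950, 210766920, 420693273

row 13: T[13][1]=1·1+0=1  T[13][2]=2·2047+1=4095  T[13][3]=3·86526+2047=261625  T[13][4]=4·611501+86526=2532530  T[13][5]=5·1379400+611501=7508501  T[13][6]=6·1323652+1379400=9321312
row 14: T[14][2]=2·4095+1=8191  T[14][3]=3·261625+4095=788970  T[14][4]=4·2532530+261625=10391745  T[14][5]=5·7508501+2532530=40075035  T[14][6]=6·9321312+7508501=63436373
row 15: T[15][3]=3·788970+8191=2375101  T[15][4]=4·10391745+788970=42355950  T[15][5]=5·40075035+10391745=210766920  T[15][6]=6·63436373+40075035=420693273
Read S(15,3) = 2375101, S(15,4) = 42355950, S(15,5) = 210766920, S(15,6) = 420693273.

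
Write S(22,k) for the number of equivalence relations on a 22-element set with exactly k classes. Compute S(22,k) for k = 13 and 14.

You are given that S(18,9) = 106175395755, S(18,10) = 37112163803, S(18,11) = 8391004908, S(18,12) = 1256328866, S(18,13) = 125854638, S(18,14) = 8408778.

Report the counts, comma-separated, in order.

22496861868481, 3295165281331

row 19: T[19][10]=10·37112163803+106175395755=477297033785  T[19][11]=11·8391004908+37112163803=129413217791  T[19][12]=12·1256328866+8391004908=23466951300  T[19][13]=13·125854638+1256328866=2892439160  T[19][14]=14·8408778+125854638=243577530
row 20: T[20][11]=11·129413217791+477297033785=1900842429486  T[20][12]=12·23466951300+129413217791=411016633391  T[20][13]=13·2892439160+23466951300=61068660380  T[20][14]=14·243577530+2892439160=6302524580
row 21: T[21][12]=12·411016633391+1900842429486=6833042030178  T[21][13]=13·61068660380+411016633391=1204909218331  T[21][14]=14·6302524580+61068660380=149304004500
row 22: T[22][13]=13·1204909218331+6833042030178=22496861868481  T[22][14]=14·149304004500+1204909218331=3295165281331
Read S(22,13) = 22496861868481, S(22,14) = 3295165281331.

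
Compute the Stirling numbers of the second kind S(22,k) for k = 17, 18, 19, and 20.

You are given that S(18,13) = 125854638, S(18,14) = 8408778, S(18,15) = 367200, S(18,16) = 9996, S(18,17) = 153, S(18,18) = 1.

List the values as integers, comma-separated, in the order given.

1404142047, 53374629, 1389850, 23485

row 19: T[19][14]=14·8408778+125854638=243577530  T[19][15]=15·367200+8408778=13916778  T[19][16]=16·9996+367200=527136  T[19][17]=17·153+9996=12597  T[19][18]=18·1+153=171  T[19][19]=19·0+1=1
row 20: T[20][15]=15·13916778+243577530=452329200  T[20][16]=16·527136+13916778=22350954  T[20][17]=17·12597+527136=741285  T[20][18]=18·171+12597=15675  T[20][19]=19·1+171=190  T[20][20]=20·0+1=1
row 21: T[21][16]=16·22350954+452329200=809944464  T[21][17]=17·741285+22350954=34952799  T[21][18]=18·15675+741285=1023435  T[21][19]=19·190+15675=19285  T[21][20]=20·1+190=210
row 22: T[22][17]=17·34952799+809944464=1404142047  T[22][18]=18·1023435+34952799=53374629  T[22][19]=19·19285+1023435=1389850  T[22][20]=20·210+19285=23485
Read S(22,17) = 1404142047, S(22,18) = 53374629, S(22,19) = 1389850, S(22,20) = 23485.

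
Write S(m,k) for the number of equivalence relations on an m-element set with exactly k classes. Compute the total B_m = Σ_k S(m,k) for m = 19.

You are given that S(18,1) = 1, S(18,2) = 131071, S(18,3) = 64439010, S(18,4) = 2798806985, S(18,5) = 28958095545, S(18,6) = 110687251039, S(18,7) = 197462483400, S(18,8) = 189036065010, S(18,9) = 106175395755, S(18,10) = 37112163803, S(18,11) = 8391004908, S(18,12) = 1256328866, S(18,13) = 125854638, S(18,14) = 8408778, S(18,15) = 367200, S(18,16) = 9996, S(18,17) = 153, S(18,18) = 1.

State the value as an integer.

5832742205057

[19] T[19,1]:1*1+0=1 · T[19,2]:2*131071+1=262143 · T[19,3]:3*64439010+131071=193448101 · T[19,4]:4*2798806985+64439010=11259666950 · T[19,5]:5*28958095545+2798806985=147589284710 · T[19,6]:6*110687251039+28958095545=693081601779 · T[19,7]:7*197462483400+110687251039=1492924634839 · T[19,8]:8*189036065010+197462483400=1709751003480 · T[19,9]:9*106175395755+189036065010=1144614626805 · T[19,10]:10*37112163803+106175395755=477297033785 · T[19,11]:11*8391004908+37112163803=129413217791 · T[19,12]:12*1256328866+8391004908=23466951300 · T[19,13]:13*125854638+1256328866=2892439160 · T[19,14]:14*8408778+125854638=243577530 · T[19,15]:15*367200+8408778=13916778 · T[19,16]:16*9996+367200=527136 · T[19,17]:17*153+9996=12597 · T[19,18]:18*1+153=171 · T[19,19]:19*0+1=1
B_19 = ΣS(19,k) = 1+262143+193448101+11259666950+147589284710+693081601779+1492924634839+1709751003480+1144614626805+477297033785+129413217791+23466951300+2892439160+243577530+13916778+527136+12597+171+1 = 5832742205057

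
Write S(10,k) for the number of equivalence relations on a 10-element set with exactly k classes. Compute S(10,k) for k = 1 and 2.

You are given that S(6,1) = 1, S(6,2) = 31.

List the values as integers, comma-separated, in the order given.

@7  (7,1):1·1+0→1, (7,2):31·2+1→63
@8  (8,1):1·1+0→1, (8,2):63·2+1→127
@9  (9,1):1·1+0→1, (9,2):127·2+1→255
@10  (10,1):1·1+0→1, (10,2):255·2+1→511
Read S(10,1) = 1, S(10,2) = 511.

1, 511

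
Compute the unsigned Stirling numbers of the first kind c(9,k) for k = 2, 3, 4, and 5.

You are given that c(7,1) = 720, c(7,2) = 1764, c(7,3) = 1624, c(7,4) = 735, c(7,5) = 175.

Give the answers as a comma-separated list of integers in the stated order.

109584, 118124, 67284, 22449

@8  (8,1):720·7+0→5040, (8,2):1764·7+720→13068, (8,3):1624·7+1764→13132, (8,4):735·7+1624→6769, (8,5):175·7+735→1960
@9  (9,2):13068·8+5040→109584, (9,3):13132·8+13068→118124, (9,4):6769·8+13132→67284, (9,5):1960·8+6769→22449
Read c(9,2) = 109584, c(9,3) = 118124, c(9,4) = 67284, c(9,5) = 22449.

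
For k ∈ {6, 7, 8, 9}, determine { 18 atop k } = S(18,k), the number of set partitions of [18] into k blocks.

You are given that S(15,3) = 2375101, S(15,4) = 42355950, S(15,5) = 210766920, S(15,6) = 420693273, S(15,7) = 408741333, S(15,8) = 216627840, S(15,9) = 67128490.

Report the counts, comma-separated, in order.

110687251039, 197462483400, 189036065010, 106175395755

[16] T[16,4]:4*42355950+2375101=171798901 · T[16,5]:5*210766920+42355950=1096190550 · T[16,6]:6*420693273+210766920=2734926558 · T[16,7]:7*408741333+420693273=3281882604 · T[16,8]:8*216627840+408741333=2141764053 · T[16,9]:9*67128490+216627840=820784250
[17] T[17,5]:5*1096190550+171798901=5652751651 · T[17,6]:6*2734926558+1096190550=17505749898 · T[17,7]:7*3281882604+2734926558=25708104786 · T[17,8]:8*2141764053+3281882604=20415995028 · T[17,9]:9*820784250+2141764053=9528822303
[18] T[18,6]:6*17505749898+5652751651=110687251039 · T[18,7]:7*25708104786+17505749898=197462483400 · T[18,8]:8*20415995028+25708104786=189036065010 · T[18,9]:9*9528822303+20415995028=106175395755
Read S(18,6) = 110687251039, S(18,7) = 197462483400, S(18,8) = 189036065010, S(18,9) = 106175395755.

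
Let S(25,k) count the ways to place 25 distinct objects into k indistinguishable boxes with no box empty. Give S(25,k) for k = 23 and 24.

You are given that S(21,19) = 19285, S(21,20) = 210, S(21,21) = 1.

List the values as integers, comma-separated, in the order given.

40250, 300

r22: T_22,20=20×210+19285=23485; T_22,21=21×1+210=231; T_22,22=22×0+1=1
r23: T_23,21=21×231+23485=28336; T_23,22=22×1+231=253; T_23,23=23×0+1=1
r24: T_24,22=22×253+28336=33902; T_24,23=23×1+253=276; T_24,24=24×0+1=1
r25: T_25,23=23×276+33902=40250; T_25,24=24×1+276=300
Read S(25,23) = 40250, S(25,24) = 300.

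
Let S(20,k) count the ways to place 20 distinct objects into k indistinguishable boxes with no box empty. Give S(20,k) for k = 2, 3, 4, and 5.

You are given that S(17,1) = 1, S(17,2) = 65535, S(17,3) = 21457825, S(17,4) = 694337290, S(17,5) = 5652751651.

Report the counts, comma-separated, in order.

[18] T[18,1]:1*1+0=1 · T[18,2]:2*65535+1=131071 · T[18,3]:3*21457825+65535=64439010 · T[18,4]:4*694337290+21457825=2798806985 · T[18,5]:5*5652751651+694337290=28958095545
[19] T[19,1]:1*1+0=1 · T[19,2]:2*131071+1=262143 · T[19,3]:3*64439010+131071=193448101 · T[19,4]:4*2798806985+64439010=11259666950 · T[19,5]:5*28958095545+2798806985=147589284710
[20] T[20,2]:2*262143+1=524287 · T[20,3]:3*193448101+262143=580606446 · T[20,4]:4*11259666950+193448101=45232115901 · T[20,5]:5*147589284710+11259666950=749206090500
Read S(20,2) = 524287, S(20,3) = 580606446, S(20,4) = 45232115901, S(20,5) = 749206090500.

524287, 580606446, 45232115901, 749206090500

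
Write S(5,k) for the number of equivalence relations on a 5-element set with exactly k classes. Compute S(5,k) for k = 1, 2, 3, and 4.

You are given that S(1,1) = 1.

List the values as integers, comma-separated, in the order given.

1, 15, 25, 10

[2] T[2,1]:1*1+0=1 · T[2,2]:2*0+1=1
[3] T[3,1]:1*1+0=1 · T[3,2]:2*1+1=3 · T[3,3]:3*0+1=1
[4] T[4,1]:1*1+0=1 · T[4,2]:2*3+1=7 · T[4,3]:3*1+3=6 · T[4,4]:4*0+1=1
[5] T[5,1]:1*1+0=1 · T[5,2]:2*7+1=15 · T[5,3]:3*6+7=25 · T[5,4]:4*1+6=10
Read S(5,1) = 1, S(5,2) = 15, S(5,3) = 25, S(5,4) = 10.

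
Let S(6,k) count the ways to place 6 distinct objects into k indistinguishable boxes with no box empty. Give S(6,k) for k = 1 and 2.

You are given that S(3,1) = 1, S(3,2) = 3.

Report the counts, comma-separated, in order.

@4  (4,1):1·1+0→1, (4,2):3·2+1→7
@5  (5,1):1·1+0→1, (5,2):7·2+1→15
@6  (6,1):1·1+0→1, (6,2):15·2+1→31
Read S(6,1) = 1, S(6,2) = 31.

1, 31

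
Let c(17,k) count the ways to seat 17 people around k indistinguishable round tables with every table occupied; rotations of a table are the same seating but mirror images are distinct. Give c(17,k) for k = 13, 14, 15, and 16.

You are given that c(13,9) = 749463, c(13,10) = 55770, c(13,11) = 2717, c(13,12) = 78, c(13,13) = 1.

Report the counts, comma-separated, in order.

row 14: T[14][10]=13·55770+749463=1474473  T[14][11]=13·2717+55770=91091  T[14][12]=13·78+2717=3731  T[14][13]=13·1+78=91  T[14][14]=13·0+1=1
row 15: T[15][11]=14·91091+1474473=2749747  T[15][12]=14·3731+91091=143325  T[15][13]=14·91+3731=5005  T[15][14]=14·1+91=105  T[15][15]=14·0+1=1
row 16: T[16][12]=15·143325+2749747=4899622  T[16][13]=15·5005+143325=218400  T[16][14]=15·105+5005=6580  T[16][15]=15·1+105=120  T[16][16]=15·0+1=1
row 17: T[17][13]=16·218400+4899622=8394022  T[17][14]=16·6580+218400=323680  T[17][15]=16·120+6580=8500  T[17][16]=16·1+120=136
Read c(17,13) = 8394022, c(17,14) = 323680, c(17,15) = 8500, c(17,16) = 136.

8394022, 323680, 8500, 136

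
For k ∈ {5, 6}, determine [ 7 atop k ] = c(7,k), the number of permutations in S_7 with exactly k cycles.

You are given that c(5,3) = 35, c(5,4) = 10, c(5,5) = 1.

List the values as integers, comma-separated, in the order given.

i=6: T(6,4)=35+5·10=85 | T(6,5)=10+5·1=15 | T(6,6)=1+5·0=1
i=7: T(7,5)=85+6·15=175 | T(7,6)=15+6·1=21
Read c(7,5) = 175, c(7,6) = 21.

175, 21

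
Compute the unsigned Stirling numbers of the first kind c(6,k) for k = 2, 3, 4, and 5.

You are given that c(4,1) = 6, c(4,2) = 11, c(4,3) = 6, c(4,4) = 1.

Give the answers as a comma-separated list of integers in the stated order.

i=5: T(5,1)=0+4·6=24 | T(5,2)=6+4·11=50 | T(5,3)=11+4·6=35 | T(5,4)=6+4·1=10 | T(5,5)=1+4·0=1
i=6: T(6,2)=24+5·50=274 | T(6,3)=50+5·35=225 | T(6,4)=35+5·10=85 | T(6,5)=10+5·1=15
Read c(6,2) = 274, c(6,3) = 225, c(6,4) = 85, c(6,5) = 15.

274, 225, 85, 15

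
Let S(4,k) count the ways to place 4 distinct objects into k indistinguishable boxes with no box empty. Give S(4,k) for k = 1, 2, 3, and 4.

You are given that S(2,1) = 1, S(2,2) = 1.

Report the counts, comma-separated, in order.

r3: T_3,1=1×1+0=1; T_3,2=2×1+1=3; T_3,3=3×0+1=1
r4: T_4,1=1×1+0=1; T_4,2=2×3+1=7; T_4,3=3×1+3=6; T_4,4=4×0+1=1
Read S(4,1) = 1, S(4,2) = 7, S(4,3) = 6, S(4,4) = 1.

1, 7, 6, 1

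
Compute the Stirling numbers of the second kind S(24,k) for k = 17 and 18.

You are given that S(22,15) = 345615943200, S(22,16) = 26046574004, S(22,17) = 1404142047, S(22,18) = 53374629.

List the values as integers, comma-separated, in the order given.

1610949936915, 92484925445

r23: T_23,16=16×26046574004+345615943200=762361127264; T_23,17=17×1404142047+26046574004=49916988803; T_23,18=18×53374629+1404142047=2364885369
r24: T_24,17=17×49916988803+762361127264=1610949936915; T_24,18=18×2364885369+49916988803=92484925445
Read S(24,17) = 1610949936915, S(24,18) = 92484925445.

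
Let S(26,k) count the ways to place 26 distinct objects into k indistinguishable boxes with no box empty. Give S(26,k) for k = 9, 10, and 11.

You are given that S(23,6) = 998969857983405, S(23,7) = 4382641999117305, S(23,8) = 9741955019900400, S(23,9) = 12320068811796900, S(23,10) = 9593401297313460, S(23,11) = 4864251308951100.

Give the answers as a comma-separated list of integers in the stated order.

11201516780955125625, 13199555372846848005, 10029078340998476760

@24  (24,7):4382641999117305·7+998969857983405→31677463851804540, (24,8):9741955019900400·8+4382641999117305→82318282158320505, (24,9):12320068811796900·9+9741955019900400→120622574326072500, (24,10):9593401297313460·10+12320068811796900→108254081784931500, (24,11):4864251308951100·11+9593401297313460→63100165695775560
@25  (25,8):82318282158320505·8+31677463851804540→690223721118368580, (25,9):120622574326072500·9+82318282158320505→1167921451092973005, (25,10):108254081784931500·10+120622574326072500→1203163392175387500, (25,11):63100165695775560·11+108254081784931500→802355904438462660
@26  (26,9):1167921451092973005·9+690223721118368580→11201516780955125625, (26,10):1203163392175387500·10+1167921451092973005→13199555372846848005, (26,11):802355904438462660·11+1203163392175387500→10029078340998476760
Read S(26,9) = 11201516780955125625, S(26,10) = 13199555372846848005, S(26,11) = 10029078340998476760.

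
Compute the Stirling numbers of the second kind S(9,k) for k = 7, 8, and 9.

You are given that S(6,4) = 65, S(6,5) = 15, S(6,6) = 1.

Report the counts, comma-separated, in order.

@7  (7,5):15·5+65→140, (7,6):1·6+15→21, (7,7):0·7+1→1
@8  (8,6):21·6+140→266, (8,7):1·7+21→28, (8,8):0·8+1→1
@9  (9,7):28·7+266→462, (9,8):1·8+28→36, (9,9):0·9+1→1
Read S(9,7) = 462, S(9,8) = 36, S(9,9) = 1.

462, 36, 1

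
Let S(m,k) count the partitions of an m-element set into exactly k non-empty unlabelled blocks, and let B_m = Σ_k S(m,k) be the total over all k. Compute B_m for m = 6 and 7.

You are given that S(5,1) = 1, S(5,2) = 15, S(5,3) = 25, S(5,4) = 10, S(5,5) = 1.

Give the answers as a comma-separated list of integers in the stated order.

203, 877

[6] T[6,1]:1*1+0=1 · T[6,2]:2*15+1=31 · T[6,3]:3*25+15=90 · T[6,4]:4*10+25=65 · T[6,5]:5*1+10=15 · T[6,6]:6*0+1=1
[7] T[7,1]:1*1+0=1 · T[7,2]:2*31+1=63 · T[7,3]:3*90+31=301 · T[7,4]:4*65+90=350 · T[7,5]:5*15+65=140 · T[7,6]:6*1+15=21 · T[7,7]:7*0+1=1
B_6 = ΣS(6,k) = 1+31+90+65+15+1 = 203
B_7 = ΣS(7,k) = 1+63+301+350+140+21+1 = 877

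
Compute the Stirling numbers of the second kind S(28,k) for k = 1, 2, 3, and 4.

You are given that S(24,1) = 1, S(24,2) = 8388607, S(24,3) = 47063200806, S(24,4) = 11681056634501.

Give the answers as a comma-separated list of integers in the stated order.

@25  (25,1):1·1+0→1, (25,2):8388607·2+1→16777215, (25,3):47063200806·3+8388607→141197991025, (25,4):11681056634501·4+47063200806→46771289738810
@26  (26,1):1·1+0→1, (26,2):16777215·2+1→33554431, (26,3):141197991025·3+16777215→423610750290, (26,4):46771289738810·4+141197991025→187226356946265
@27  (27,1):1·1+0→1, (27,2):33554431·2+1→67108863, (27,3):423610750290·3+33554431→1270865805301, (27,4):187226356946265·4+423610750290→749329038535350
@28  (28,1):1·1+0→1, (28,2):67108863·2+1→134217727, (28,3):1270865805301·3+67108863→3812664524766, (28,4):749329038535350·4+1270865805301→2998587019946701
Read S(28,1) = 1, S(28,2) = 134217727, S(28,3) = 3812664524766, S(28,4) = 2998587019946701.

1, 134217727, 3812664524766, 2998587019946701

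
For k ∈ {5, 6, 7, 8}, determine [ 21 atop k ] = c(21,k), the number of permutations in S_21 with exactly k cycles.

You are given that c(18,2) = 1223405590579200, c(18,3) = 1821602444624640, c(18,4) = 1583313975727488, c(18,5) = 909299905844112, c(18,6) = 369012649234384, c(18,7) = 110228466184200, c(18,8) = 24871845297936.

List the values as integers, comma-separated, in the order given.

i=19: T(19,3)=1223405590579200+18·1821602444624640=34012249593822720 | T(19,4)=1821602444624640+18·1583313975727488=30321254007719424 | T(19,5)=1583313975727488+18·909299905844112=17950712280921504 | T(19,6)=909299905844112+18·369012649234384=7551527592063024 | T(19,7)=369012649234384+18·110228466184200=2353125040549984 | T(19,8)=110228466184200+18·24871845297936=557921681547048
i=20: T(20,4)=34012249593822720+19·30321254007719424=610116075740491776 | T(20,5)=30321254007719424+19·17950712280921504=371384787345228000 | T(20,6)=17950712280921504+19·7551527592063024=161429736530118960 | T(20,7)=7551527592063024+19·2353125040549984=52260903362512720 | T(20,8)=2353125040549984+19·557921681547048=12953636989943896
i=21: T(21,5)=610116075740491776+20·371384787345228000=8037811822645051776 | T(21,6)=371384787345228000+20·161429736530118960=3599979517947607200 | T(21,7)=161429736530118960+20·52260903362512720=1206647803780373360 | T(21,8)=52260903362512720+20·12953636989943896=311333643161390640
Read c(21,5) = 8037811822645051776, c(21,6) = 3599979517947607200, c(21,7) = 1206647803780373360, c(21,8) = 311333643161390640.

8037811822645051776, 3599979517947607200, 1206647803780373360, 311333643161390640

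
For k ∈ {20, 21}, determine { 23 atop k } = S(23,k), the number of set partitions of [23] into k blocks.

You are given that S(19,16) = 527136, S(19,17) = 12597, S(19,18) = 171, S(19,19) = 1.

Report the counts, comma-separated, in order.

row 20: T[20][17]=17·12597+527136=741285  T[20][18]=18·171+12597=15675  T[20][19]=19·1+171=190  T[20][20]=20·0+1=1
row 21: T[21][18]=18·15675+741285=1023435  T[21][19]=19·190+15675=19285  T[21][20]=20·1+190=210  T[21][21]=21·0+1=1
row 22: T[22][19]=19·19285+1023435=1389850  T[22][20]=20·210+19285=23485  T[22][21]=21·1+210=231
row 23: T[23][20]=20·23485+1389850=1859550  T[23][21]=21·231+23485=28336
Read S(23,20) = 1859550, S(23,21) = 28336.

1859550, 28336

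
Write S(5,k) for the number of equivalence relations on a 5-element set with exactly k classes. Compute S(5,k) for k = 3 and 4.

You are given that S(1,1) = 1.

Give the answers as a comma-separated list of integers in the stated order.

25, 10

@2  (2,1):1·1+0→1, (2,2):0·2+1→1
@3  (3,1):1·1+0→1, (3,2):1·2+1→3, (3,3):0·3+1→1
@4  (4,2):3·2+1→7, (4,3):1·3+3→6, (4,4):0·4+1→1
@5  (5,3):6·3+7→25, (5,4):1·4+6→10
Read S(5,3) = 25, S(5,4) = 10.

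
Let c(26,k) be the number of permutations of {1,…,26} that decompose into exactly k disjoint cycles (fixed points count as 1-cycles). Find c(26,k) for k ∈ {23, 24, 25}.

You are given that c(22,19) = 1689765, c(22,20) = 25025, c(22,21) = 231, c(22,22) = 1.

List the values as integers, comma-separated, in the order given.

[23] T[23,20]:22*25025+1689765=2240315 · T[23,21]:22*231+25025=30107 · T[23,22]:22*1+231=253 · T[23,23]:22*0+1=1
[24] T[24,21]:23*30107+2240315=2932776 · T[24,22]:23*253+30107=35926 · T[24,23]:23*1+253=276 · T[24,24]:23*0+1=1
[25] T[25,22]:24*35926+2932776=3795000 · T[25,23]:24*276+35926=42550 · T[25,24]:24*1+276=300 · T[25,25]:24*0+1=1
[26] T[26,23]:25*42550+3795000=4858750 · T[26,24]:25*300+42550=50050 · T[26,25]:25*1+300=325
Read c(26,23) = 4858750, c(26,24) = 50050, c(26,25) = 325.

4858750, 50050, 325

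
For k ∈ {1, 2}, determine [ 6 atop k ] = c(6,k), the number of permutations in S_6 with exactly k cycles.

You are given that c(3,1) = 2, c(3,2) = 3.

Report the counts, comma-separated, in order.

120, 274

[4] T[4,1]:3*2+0=6 · T[4,2]:3*3+2=11
[5] T[5,1]:4*6+0=24 · T[5,2]:4*11+6=50
[6] T[6,1]:5*24+0=120 · T[6,2]:5*50+24=274
Read c(6,1) = 120, c(6,2) = 274.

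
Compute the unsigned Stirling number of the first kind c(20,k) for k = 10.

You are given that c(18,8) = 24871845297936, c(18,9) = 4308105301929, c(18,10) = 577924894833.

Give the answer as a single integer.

381922055502195

r19: T_19,9=18×4308105301929+24871845297936=102417740732658; T_19,10=18×577924894833+4308105301929=14710753408923
r20: T_20,10=19×14710753408923+102417740732658=381922055502195
Read c(20,10) = 381922055502195.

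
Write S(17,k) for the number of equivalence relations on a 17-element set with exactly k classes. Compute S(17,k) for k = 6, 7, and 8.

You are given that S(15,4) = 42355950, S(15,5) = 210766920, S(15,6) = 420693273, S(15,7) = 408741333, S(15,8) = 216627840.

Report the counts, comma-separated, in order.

17505749898, 25708104786, 20415995028

@16  (16,5):210766920·5+42355950→1096190550, (16,6):420693273·6+210766920→2734926558, (16,7):408741333·7+420693273→3281882604, (16,8):216627840·8+408741333→2141764053
@17  (17,6):2734926558·6+1096190550→17505749898, (17,7):3281882604·7+2734926558→25708104786, (17,8):2141764053·8+3281882604→20415995028
Read S(17,6) = 17505749898, S(17,7) = 25708104786, S(17,8) = 20415995028.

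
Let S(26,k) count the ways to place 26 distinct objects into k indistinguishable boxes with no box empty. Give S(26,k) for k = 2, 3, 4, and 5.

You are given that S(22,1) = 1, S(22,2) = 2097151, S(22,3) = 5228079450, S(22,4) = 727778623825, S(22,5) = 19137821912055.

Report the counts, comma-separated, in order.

[23] T[23,1]:1*1+0=1 · T[23,2]:2*2097151+1=4194303 · T[23,3]:3*5228079450+2097151=15686335501 · T[23,4]:4*727778623825+5228079450=2916342574750 · T[23,5]:5*19137821912055+727778623825=96416888184100
[24] T[24,1]:1*1+0=1 · T[24,2]:2*4194303+1=8388607 · T[24,3]:3*15686335501+4194303=47063200806 · T[24,4]:4*2916342574750+15686335501=11681056634501 · T[24,5]:5*96416888184100+2916342574750=485000783495250
[25] T[25,1]:1*1+0=1 · T[25,2]:2*8388607+1=16777215 · T[25,3]:3*47063200806+8388607=141197991025 · T[25,4]:4*11681056634501+47063200806=46771289738810 · T[25,5]:5*485000783495250+11681056634501=2436684974110751
[26] T[26,2]:2*16777215+1=33554431 · T[26,3]:3*141197991025+16777215=423610750290 · T[26,4]:4*46771289738810+141197991025=187226356946265 · T[26,5]:5*2436684974110751+46771289738810=12230196160292565
Read S(26,2) = 33554431, S(26,3) = 423610750290, S(26,4) = 187226356946265, S(26,5) = 12230196160292565.

33554431, 423610750290, 187226356946265, 12230196160292565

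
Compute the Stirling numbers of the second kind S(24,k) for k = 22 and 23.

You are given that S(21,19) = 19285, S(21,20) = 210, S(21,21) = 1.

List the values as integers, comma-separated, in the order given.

[22] T[22,20]:20*210+19285=23485 · T[22,21]:21*1+210=231 · T[22,22]:22*0+1=1
[23] T[23,21]:21*231+23485=28336 · T[23,22]:22*1+231=253 · T[23,23]:23*0+1=1
[24] T[24,22]:22*253+28336=33902 · T[24,23]:23*1+253=276
Read S(24,22) = 33902, S(24,23) = 276.

33902, 276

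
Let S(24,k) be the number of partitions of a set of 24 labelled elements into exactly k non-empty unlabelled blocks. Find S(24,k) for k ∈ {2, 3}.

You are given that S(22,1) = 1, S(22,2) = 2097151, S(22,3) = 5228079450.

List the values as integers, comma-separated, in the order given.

8388607, 47063200806

row 23: T[23][1]=1·1+0=1  T[23][2]=2·2097151+1=4194303  T[23][3]=3·5228079450+2097151=15686335501
row 24: T[24][2]=2·4194303+1=8388607  T[24][3]=3·15686335501+4194303=47063200806
Read S(24,2) = 8388607, S(24,3) = 47063200806.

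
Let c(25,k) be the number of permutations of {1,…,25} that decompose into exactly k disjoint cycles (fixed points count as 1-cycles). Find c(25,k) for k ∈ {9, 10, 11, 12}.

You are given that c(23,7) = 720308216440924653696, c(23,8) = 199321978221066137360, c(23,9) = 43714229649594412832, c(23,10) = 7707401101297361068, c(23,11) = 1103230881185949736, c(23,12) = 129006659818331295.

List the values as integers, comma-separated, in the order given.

[24] T[24,8]:23*199321978221066137360+720308216440924653696=5304713715525445812976 · T[24,9]:23*43714229649594412832+199321978221066137360=1204749260161737632496 · T[24,10]:23*7707401101297361068+43714229649594412832=220984454979433717396 · T[24,11]:23*1103230881185949736+7707401101297361068=33081711368574204996 · T[24,12]:23*129006659818331295+1103230881185949736=4070384057007569521
[25] T[25,9]:24*1204749260161737632496+5304713715525445812976=34218695959407148992880 · T[25,10]:24*220984454979433717396+1204749260161737632496=6508376179668146850000 · T[25,11]:24*33081711368574204996+220984454979433717396=1014945527825214637300 · T[25,12]:24*4070384057007569521+33081711368574204996=130770928736755873500
Read c(25,9) = 34218695959407148992880, c(25,10) = 6508376179668146850000, c(25,11) = 1014945527825214637300, c(25,12) = 130770928736755873500.

34218695959407148992880, 6508376179668146850000, 1014945527825214637300, 130770928736755873500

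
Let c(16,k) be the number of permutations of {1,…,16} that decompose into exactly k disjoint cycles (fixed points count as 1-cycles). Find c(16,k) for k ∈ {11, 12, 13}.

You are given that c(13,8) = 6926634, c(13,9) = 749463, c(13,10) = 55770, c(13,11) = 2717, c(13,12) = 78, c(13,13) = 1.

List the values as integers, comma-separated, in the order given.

[14] T[14,9]:13*749463+6926634=16669653 · T[14,10]:13*55770+749463=1474473 · T[14,11]:13*2717+55770=91091 · T[14,12]:13*78+2717=3731 · T[14,13]:13*1+78=91
[15] T[15,10]:14*1474473+16669653=37312275 · T[15,11]:14*91091+1474473=2749747 · T[15,12]:14*3731+91091=143325 · T[15,13]:14*91+3731=5005
[16] T[16,11]:15*2749747+37312275=78558480 · T[16,12]:15*143325+2749747=4899622 · T[16,13]:15*5005+143325=218400
Read c(16,11) = 78558480, c(16,12) = 4899622, c(16,13) = 218400.

78558480, 4899622, 218400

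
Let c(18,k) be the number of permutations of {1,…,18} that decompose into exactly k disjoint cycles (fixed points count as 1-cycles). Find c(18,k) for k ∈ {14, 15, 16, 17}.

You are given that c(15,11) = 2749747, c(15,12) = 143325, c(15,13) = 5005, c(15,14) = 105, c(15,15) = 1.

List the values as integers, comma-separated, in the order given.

r16: T_16,12=15×143325+2749747=4899622; T_16,13=15×5005+143325=218400; T_16,14=15×105+5005=6580; T_16,15=15×1+105=120; T_16,16=15×0+1=1
r17: T_17,13=16×218400+4899622=8394022; T_17,14=16×6580+218400=323680; T_17,15=16×120+6580=8500; T_17,16=16×1+120=136; T_17,17=16×0+1=1
r18: T_18,14=17×323680+8394022=13896582; T_18,15=17×8500+323680=468180; T_18,16=17×136+8500=10812; T_18,17=17×1+136=153
Read c(18,14) = 13896582, c(18,15) = 468180, c(18,16) = 10812, c(18,17) = 153.

13896582, 468180, 10812, 153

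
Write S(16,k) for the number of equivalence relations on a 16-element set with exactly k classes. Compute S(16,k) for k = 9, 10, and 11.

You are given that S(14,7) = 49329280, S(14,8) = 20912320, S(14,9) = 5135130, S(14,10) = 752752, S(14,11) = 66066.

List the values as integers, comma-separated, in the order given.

@15  (15,8):20912320·8+49329280→216627840, (15,9):5135130·9+20912320→67128490, (15,10):752752·10+5135130→12662650, (15,11):66066·11+752752→1479478
@16  (16,9):67128490·9+216627840→820784250, (16,10):12662650·10+67128490→193754990, (16,11):1479478·11+12662650→28936908
Read S(16,9) = 820784250, S(16,10) = 193754990, S(16,11) = 28936908.

820784250, 193754990, 28936908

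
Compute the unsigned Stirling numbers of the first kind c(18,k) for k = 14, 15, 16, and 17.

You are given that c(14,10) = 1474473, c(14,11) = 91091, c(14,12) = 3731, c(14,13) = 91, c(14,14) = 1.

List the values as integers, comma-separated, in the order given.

13896582, 468180, 10812, 153

row 15: T[15][11]=14·91091+1474473=2749747  T[15][12]=14·3731+91091=143325  T[15][13]=14·91+3731=5005  T[15][14]=14·1+91=105  T[15][15]=14·0+1=1
row 16: T[16][12]=15·143325+2749747=4899622  T[16][13]=15·5005+143325=218400  T[16][14]=15·105+5005=6580  T[16][15]=15·1+105=120  T[16][16]=15·0+1=1
row 17: T[17][13]=16·218400+4899622=8394022  T[17][14]=16·6580+218400=323680  T[17][15]=16·120+6580=8500  T[17][16]=16·1+120=136  T[17][17]=16·0+1=1
row 18: T[18][14]=17·323680+8394022=13896582  T[18][15]=17·8500+323680=468180  T[18][16]=17·136+8500=10812  T[18][17]=17·1+136=153
Read c(18,14) = 13896582, c(18,15) = 468180, c(18,16) = 10812, c(18,17) = 153.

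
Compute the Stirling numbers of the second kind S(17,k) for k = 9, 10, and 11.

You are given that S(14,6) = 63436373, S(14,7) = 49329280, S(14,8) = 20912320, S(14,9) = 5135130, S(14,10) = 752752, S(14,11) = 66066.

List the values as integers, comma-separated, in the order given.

[15] T[15,7]:7*49329280+63436373=408741333 · T[15,8]:8*20912320+49329280=216627840 · T[15,9]:9*5135130+20912320=67128490 · T[15,10]:10*752752+5135130=12662650 · T[15,11]:11*66066+752752=1479478
[16] T[16,8]:8*216627840+408741333=2141764053 · T[16,9]:9*67128490+216627840=820784250 · T[16,10]:10*12662650+67128490=193754990 · T[16,11]:11*1479478+12662650=28936908
[17] T[17,9]:9*820784250+2141764053=9528822303 · T[17,10]:10*193754990+820784250=2758334150 · T[17,11]:11*28936908+193754990=512060978
Read S(17,9) = 9528822303, S(17,10) = 2758334150, S(17,11) = 512060978.

9528822303, 2758334150, 512060978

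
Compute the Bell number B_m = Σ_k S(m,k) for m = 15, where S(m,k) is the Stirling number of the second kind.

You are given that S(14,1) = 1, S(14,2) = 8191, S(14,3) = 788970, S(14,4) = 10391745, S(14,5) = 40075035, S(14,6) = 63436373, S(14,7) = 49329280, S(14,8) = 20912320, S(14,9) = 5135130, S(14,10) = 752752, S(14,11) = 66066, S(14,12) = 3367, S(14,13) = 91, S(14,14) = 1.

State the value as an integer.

[15] T[15,1]:1*1+0=1 · T[15,2]:2*8191+1=16383 · T[15,3]:3*788970+8191=2375101 · T[15,4]:4*10391745+788970=42355950 · T[15,5]:5*40075035+10391745=210766920 · T[15,6]:6*63436373+40075035=420693273 · T[15,7]:7*49329280+63436373=408741333 · T[15,8]:8*20912320+49329280=216627840 · T[15,9]:9*5135130+20912320=67128490 · T[15,10]:10*752752+5135130=12662650 · T[15,11]:11*66066+752752=1479478 · T[15,12]:12*3367+66066=106470 · T[15,13]:13*91+3367=4550 · T[15,14]:14*1+91=105 · T[15,15]:15*0+1=1
B_15 = ΣS(15,k) = 1+16383+2375101+42355950+210766920+420693273+408741333+216627840+67128490+12662650+1479478+106470+4550+105+1 = 1382958545

1382958545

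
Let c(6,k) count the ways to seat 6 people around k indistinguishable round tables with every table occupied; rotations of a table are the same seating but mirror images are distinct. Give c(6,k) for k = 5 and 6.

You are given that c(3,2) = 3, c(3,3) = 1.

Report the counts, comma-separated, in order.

i=4: T(4,3)=3+3·1=6 | T(4,4)=1+3·0=1
i=5: T(5,4)=6+4·1=10 | T(5,5)=1+4·0=1
i=6: T(6,5)=10+5·1=15 | T(6,6)=1+5·0=1
Read c(6,5) = 15, c(6,6) = 1.

15, 1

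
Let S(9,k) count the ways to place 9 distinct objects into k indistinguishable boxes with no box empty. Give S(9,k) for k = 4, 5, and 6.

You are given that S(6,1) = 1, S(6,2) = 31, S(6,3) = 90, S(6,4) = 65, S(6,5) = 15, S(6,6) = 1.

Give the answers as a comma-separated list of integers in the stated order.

7770, 6951, 2646

i=7: T(7,2)=1+2·31=63 | T(7,3)=31+3·90=301 | T(7,4)=90+4·65=350 | T(7,5)=65+5·15=140 | T(7,6)=15+6·1=21
i=8: T(8,3)=63+3·301=966 | T(8,4)=301+4·350=1701 | T(8,5)=350+5·140=1050 | T(8,6)=140+6·21=266
i=9: T(9,4)=966+4·1701=7770 | T(9,5)=1701+5·1050=6951 | T(9,6)=1050+6·266=2646
Read S(9,4) = 7770, S(9,5) = 6951, S(9,6) = 2646.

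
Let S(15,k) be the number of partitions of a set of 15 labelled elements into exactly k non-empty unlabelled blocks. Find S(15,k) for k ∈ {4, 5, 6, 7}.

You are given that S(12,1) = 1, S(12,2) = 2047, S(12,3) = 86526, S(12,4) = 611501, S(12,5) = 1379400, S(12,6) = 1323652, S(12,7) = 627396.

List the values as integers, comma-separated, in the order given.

42355950, 210766920, 420693273, 408741333

row 13: T[13][2]=2·2047+1=4095  T[13][3]=3·86526+2047=261625  T[13][4]=4·611501+86526=2532530  T[13][5]=5·1379400+611501=7508501  T[13][6]=6·1323652+1379400=9321312  T[13][7]=7·627396+1323652=5715424
row 14: T[14][3]=3·261625+4095=788970  T[14][4]=4·2532530+261625=10391745  T[14][5]=5·7508501+2532530=40075035  T[14][6]=6·9321312+7508501=63436373  T[14][7]=7·5715424+9321312=49329280
row 15: T[15][4]=4·10391745+788970=42355950  T[15][5]=5·40075035+10391745=210766920  T[15][6]=6·63436373+40075035=420693273  T[15][7]=7·49329280+63436373=408741333
Read S(15,4) = 42355950, S(15,5) = 210766920, S(15,6) = 420693273, S(15,7) = 408741333.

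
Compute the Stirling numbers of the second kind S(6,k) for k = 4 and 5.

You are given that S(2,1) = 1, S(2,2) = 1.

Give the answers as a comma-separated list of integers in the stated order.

i=3: T(3,1)=0+1·1=1 | T(3,2)=1+2·1=3 | T(3,3)=1+3·0=1
i=4: T(4,2)=1+2·3=7 | T(4,3)=3+3·1=6 | T(4,4)=1+4·0=1
i=5: T(5,3)=7+3·6=25 | T(5,4)=6+4·1=10 | T(5,5)=1+5·0=1
i=6: T(6,4)=25+4·10=65 | T(6,5)=10+5·1=15
Read S(6,4) = 65, S(6,5) = 15.

65, 15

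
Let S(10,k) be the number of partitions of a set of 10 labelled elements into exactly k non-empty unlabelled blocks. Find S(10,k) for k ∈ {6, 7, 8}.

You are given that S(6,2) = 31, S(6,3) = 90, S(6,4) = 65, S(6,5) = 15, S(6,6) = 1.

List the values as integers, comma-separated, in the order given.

[7] T[7,3]:3*90+31=301 · T[7,4]:4*65+90=350 · T[7,5]:5*15+65=140 · T[7,6]:6*1+15=21 · T[7,7]:7*0+1=1
[8] T[8,4]:4*350+301=1701 · T[8,5]:5*140+350=1050 · T[8,6]:6*21+140=266 · T[8,7]:7*1+21=28 · T[8,8]:8*0+1=1
[9] T[9,5]:5*1050+1701=6951 · T[9,6]:6*266+1050=2646 · T[9,7]:7*28+266=462 · T[9,8]:8*1+28=36
[10] T[10,6]:6*2646+6951=22827 · T[10,7]:7*462+2646=5880 · T[10,8]:8*36+462=750
Read S(10,6) = 22827, S(10,7) = 5880, S(10,8) = 750.

22827, 5880, 750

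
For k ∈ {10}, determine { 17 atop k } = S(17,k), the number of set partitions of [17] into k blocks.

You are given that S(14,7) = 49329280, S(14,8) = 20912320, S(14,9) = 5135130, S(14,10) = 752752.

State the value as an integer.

row 15: T[15][8]=8·20912320+49329280=216627840  T[15][9]=9·5135130+20912320=67128490  T[15][10]=10·752752+5135130=12662650
row 16: T[16][9]=9·67128490+216627840=820784250  T[16][10]=10·12662650+67128490=193754990
row 17: T[17][10]=10·193754990+820784250=2758334150
Read S(17,10) = 2758334150.

2758334150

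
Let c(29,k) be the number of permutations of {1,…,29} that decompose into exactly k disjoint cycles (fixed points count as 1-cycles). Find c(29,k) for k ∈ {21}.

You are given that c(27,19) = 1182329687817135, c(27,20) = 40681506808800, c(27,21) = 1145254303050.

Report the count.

4285624815406935

row 28: T[28][20]=27·40681506808800+1182329687817135=2280730371654735  T[28][21]=27·1145254303050+40681506808800=71603372991150
row 29: T[29][21]=28·71603372991150+2280730371654735=4285624815406935
Read c(29,21) = 4285624815406935.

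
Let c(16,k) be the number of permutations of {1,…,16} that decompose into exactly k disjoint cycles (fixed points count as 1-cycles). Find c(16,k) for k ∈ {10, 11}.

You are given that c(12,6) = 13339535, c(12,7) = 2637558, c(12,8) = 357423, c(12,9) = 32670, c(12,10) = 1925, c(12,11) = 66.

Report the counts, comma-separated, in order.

[13] T[13,7]:12*2637558+13339535=44990231 · T[13,8]:12*357423+2637558=6926634 · T[13,9]:12*32670+357423=749463 · T[13,10]:12*1925+32670=55770 · T[13,11]:12*66+1925=2717
[14] T[14,8]:13*6926634+44990231=135036473 · T[14,9]:13*749463+6926634=16669653 · T[14,10]:13*55770+749463=1474473 · T[14,11]:13*2717+55770=91091
[15] T[15,9]:14*16669653+135036473=368411615 · T[15,10]:14*1474473+16669653=37312275 · T[15,11]:14*91091+1474473=2749747
[16] T[16,10]:15*37312275+368411615=928095740 · T[16,11]:15*2749747+37312275=78558480
Read c(16,10) = 928095740, c(16,11) = 78558480.

928095740, 78558480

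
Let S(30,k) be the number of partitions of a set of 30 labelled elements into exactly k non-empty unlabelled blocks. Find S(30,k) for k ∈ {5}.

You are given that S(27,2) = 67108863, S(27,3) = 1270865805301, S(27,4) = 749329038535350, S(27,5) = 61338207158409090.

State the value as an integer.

r28: T_28,3=3×1270865805301+67108863=3812664524766; T_28,4=4×749329038535350+1270865805301=2998587019946701; T_28,5=5×61338207158409090+749329038535350=307440364830580800
r29: T_29,4=4×2998587019946701+3812664524766=11998160744311570; T_29,5=5×307440364830580800+2998587019946701=1540200411172850701
r30: T_30,5=5×1540200411172850701+11998160744311570=7713000216608565075
Read S(30,5) = 7713000216608565075.

7713000216608565075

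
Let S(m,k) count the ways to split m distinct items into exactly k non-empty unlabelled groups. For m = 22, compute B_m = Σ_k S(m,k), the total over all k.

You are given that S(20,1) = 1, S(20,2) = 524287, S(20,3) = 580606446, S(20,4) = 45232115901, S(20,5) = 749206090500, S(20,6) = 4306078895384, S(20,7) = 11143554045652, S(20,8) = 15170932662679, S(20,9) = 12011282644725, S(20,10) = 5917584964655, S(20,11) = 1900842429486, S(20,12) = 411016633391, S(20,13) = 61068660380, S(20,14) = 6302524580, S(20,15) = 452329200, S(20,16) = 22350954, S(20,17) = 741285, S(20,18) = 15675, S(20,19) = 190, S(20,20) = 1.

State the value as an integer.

@21  (21,1):1·1+0→1, (21,2):524287·2+1→1048575, (21,3):580606446·3+524287→1742343625, (21,4):45232115901·4+580606446→181509070050, (21,5):749206090500·5+45232115901→3791262568401, (21,6):4306078895384·6+749206090500→26585679462804, (21,7):11143554045652·7+4306078895384→82310957214948, (21,8):15170932662679·8+11143554045652→132511015347084, (21,9):12011282644725·9+15170932662679→123272476465204, (21,10):5917584964655·10+12011282644725→71187132291275, (21,11):1900842429486·11+5917584964655→26826851689001, (21,12):411016633391·12+1900842429486→6833042030178, (21,13):61068660380·13+411016633391→1204909218331, (21,14):6302524580·14+61068660380→149304004500, (21,15):452329200·15+6302524580→13087462580, (21,16):22350954·16+452329200→809944464, (21,17):741285·17+22350954→34952799, (21,18):15675·18+741285→1023435, (21,19):190·19+15675→19285, (21,20):1·20+190→210, (21,21):0·21+1→1
@22  (22,1):1·1+0→1, (22,2):1048575·2+1→2097151, (22,3):1742343625·3+1048575→5228079450, (22,4):181509070050·4+1742343625→727778623825, (22,5):3791262568401·5+181509070050→19137821912055, (22,6):26585679462804·6+3791262568401→163305339345225, (22,7):82310957214948·7+26585679462804→602762379967440, (22,8):132511015347084·8+82310957214948→1142399079991620, (22,9):123272476465204·9+132511015347084→1241963303533920, (22,10):71187132291275·10+123272476465204→835143799377954, (22,11):26826851689001·11+71187132291275→366282500870286, (22,12):6833042030178·12+26826851689001→108823356051137, (22,13):1204909218331·13+6833042030178→22496861868481, (22,14):149304004500·14+1204909218331→3295165281331, (22,15):13087462580·15+149304004500→345615943200, (22,16):809944464·16+13087462580→26046574004, (22,17):34952799·17+809944464→1404142047, (22,18):1023435·18+34952799→53374629, (22,19):19285·19+1023435→1389850, (22,20):210·20+19285→23485, (22,21):1·21+210→231, (22,22):0·22+1→1
B_22 = ΣS(22,k) = 1+2097151+5228079450+727778623825+19137821912055+163305339345225+602762379967440+1142399079991620+1241963303533920+835143799377954+366282500870286+108823356051137+22496861868481+3295165281331+345615943200+26046574004+1404142047+53374629+1389850+23485+231+1 = 4506715738447323

4506715738447323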